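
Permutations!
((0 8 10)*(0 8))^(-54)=((8 10))^(-54)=(10)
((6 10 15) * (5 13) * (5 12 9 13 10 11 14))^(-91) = ((5 10 15 6 11 14)(9 13 12))^(-91) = (5 14 11 6 15 10)(9 12 13)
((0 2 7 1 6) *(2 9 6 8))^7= ((0 9 6)(1 8 2 7))^7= (0 9 6)(1 7 2 8)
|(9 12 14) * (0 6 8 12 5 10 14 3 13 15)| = |(0 6 8 12 3 13 15)(5 10 14 9)| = 28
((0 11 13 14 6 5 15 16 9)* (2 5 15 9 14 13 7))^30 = ((0 11 7 2 5 9)(6 15 16 14))^30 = (6 16)(14 15)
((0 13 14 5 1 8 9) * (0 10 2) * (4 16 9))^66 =((0 13 14 5 1 8 4 16 9 10 2))^66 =(16)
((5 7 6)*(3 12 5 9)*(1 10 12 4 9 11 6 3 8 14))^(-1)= (1 14 8 9 4 3 7 5 12 10)(6 11)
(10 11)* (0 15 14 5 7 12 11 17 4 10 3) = (0 15 14 5 7 12 11 3)(4 10 17) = [15, 1, 2, 0, 10, 7, 6, 12, 8, 9, 17, 3, 11, 13, 5, 14, 16, 4]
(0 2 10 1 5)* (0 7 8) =(0 2 10 1 5 7 8) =[2, 5, 10, 3, 4, 7, 6, 8, 0, 9, 1]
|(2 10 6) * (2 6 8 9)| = |(2 10 8 9)| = 4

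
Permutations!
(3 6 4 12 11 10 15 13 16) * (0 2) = (0 2)(3 6 4 12 11 10 15 13 16) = [2, 1, 0, 6, 12, 5, 4, 7, 8, 9, 15, 10, 11, 16, 14, 13, 3]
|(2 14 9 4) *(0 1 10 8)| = 4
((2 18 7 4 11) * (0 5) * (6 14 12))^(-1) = (0 5)(2 11 4 7 18)(6 12 14)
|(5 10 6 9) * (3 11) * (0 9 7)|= |(0 9 5 10 6 7)(3 11)|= 6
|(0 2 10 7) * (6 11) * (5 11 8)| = |(0 2 10 7)(5 11 6 8)| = 4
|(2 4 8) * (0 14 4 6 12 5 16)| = |(0 14 4 8 2 6 12 5 16)| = 9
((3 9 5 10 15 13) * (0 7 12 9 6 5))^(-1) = (0 9 12 7)(3 13 15 10 5 6)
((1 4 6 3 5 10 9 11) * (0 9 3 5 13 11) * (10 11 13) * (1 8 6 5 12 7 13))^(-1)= ((0 9)(1 4 5 11 8 6 12 7 13)(3 10))^(-1)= (0 9)(1 13 7 12 6 8 11 5 4)(3 10)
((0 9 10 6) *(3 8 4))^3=(0 6 10 9)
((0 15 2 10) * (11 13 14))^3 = (0 10 2 15)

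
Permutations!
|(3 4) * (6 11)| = |(3 4)(6 11)| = 2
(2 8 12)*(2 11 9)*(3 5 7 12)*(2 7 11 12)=(12)(2 8 3 5 11 9 7)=[0, 1, 8, 5, 4, 11, 6, 2, 3, 7, 10, 9, 12]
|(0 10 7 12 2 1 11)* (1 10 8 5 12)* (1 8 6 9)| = 30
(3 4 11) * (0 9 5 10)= (0 9 5 10)(3 4 11)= [9, 1, 2, 4, 11, 10, 6, 7, 8, 5, 0, 3]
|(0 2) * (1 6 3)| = 6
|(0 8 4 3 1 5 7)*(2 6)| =|(0 8 4 3 1 5 7)(2 6)| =14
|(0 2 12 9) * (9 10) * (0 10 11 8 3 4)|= |(0 2 12 11 8 3 4)(9 10)|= 14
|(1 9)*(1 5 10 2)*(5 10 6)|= |(1 9 10 2)(5 6)|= 4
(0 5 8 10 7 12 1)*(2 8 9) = (0 5 9 2 8 10 7 12 1) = [5, 0, 8, 3, 4, 9, 6, 12, 10, 2, 7, 11, 1]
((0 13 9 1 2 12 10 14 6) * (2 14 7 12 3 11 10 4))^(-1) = (0 6 14 1 9 13)(2 4 12 7 10 11 3) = ((0 13 9 1 14 6)(2 3 11 10 7 12 4))^(-1)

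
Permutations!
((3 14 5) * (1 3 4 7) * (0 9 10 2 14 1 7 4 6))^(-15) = ((0 9 10 2 14 5 6)(1 3))^(-15) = (0 6 5 14 2 10 9)(1 3)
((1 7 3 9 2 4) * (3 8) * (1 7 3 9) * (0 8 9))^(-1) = ((0 8)(1 3)(2 4 7 9))^(-1) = (0 8)(1 3)(2 9 7 4)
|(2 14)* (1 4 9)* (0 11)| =6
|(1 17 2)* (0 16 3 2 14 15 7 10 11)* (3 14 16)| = 11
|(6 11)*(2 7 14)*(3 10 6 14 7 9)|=|(2 9 3 10 6 11 14)|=7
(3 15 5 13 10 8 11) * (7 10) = (3 15 5 13 7 10 8 11) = [0, 1, 2, 15, 4, 13, 6, 10, 11, 9, 8, 3, 12, 7, 14, 5]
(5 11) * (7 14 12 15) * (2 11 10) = (2 11 5 10)(7 14 12 15) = [0, 1, 11, 3, 4, 10, 6, 14, 8, 9, 2, 5, 15, 13, 12, 7]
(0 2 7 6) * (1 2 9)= (0 9 1 2 7 6)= [9, 2, 7, 3, 4, 5, 0, 6, 8, 1]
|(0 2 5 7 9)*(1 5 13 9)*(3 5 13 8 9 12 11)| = 28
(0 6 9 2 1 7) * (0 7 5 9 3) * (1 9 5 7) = (0 6 3)(1 7)(2 9) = [6, 7, 9, 0, 4, 5, 3, 1, 8, 2]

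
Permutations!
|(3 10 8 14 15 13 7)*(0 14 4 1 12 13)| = 24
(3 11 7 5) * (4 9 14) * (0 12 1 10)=(0 12 1 10)(3 11 7 5)(4 9 14)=[12, 10, 2, 11, 9, 3, 6, 5, 8, 14, 0, 7, 1, 13, 4]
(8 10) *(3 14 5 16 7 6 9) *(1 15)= (1 15)(3 14 5 16 7 6 9)(8 10)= [0, 15, 2, 14, 4, 16, 9, 6, 10, 3, 8, 11, 12, 13, 5, 1, 7]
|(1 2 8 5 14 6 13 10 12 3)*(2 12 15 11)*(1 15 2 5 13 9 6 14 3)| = 4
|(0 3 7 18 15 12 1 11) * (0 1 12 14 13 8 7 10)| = 6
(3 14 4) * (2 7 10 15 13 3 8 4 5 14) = [0, 1, 7, 2, 8, 14, 6, 10, 4, 9, 15, 11, 12, 3, 5, 13] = (2 7 10 15 13 3)(4 8)(5 14)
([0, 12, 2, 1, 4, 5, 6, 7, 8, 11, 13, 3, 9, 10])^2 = [0, 9, 2, 12, 4, 5, 6, 7, 8, 3, 10, 1, 11, 13]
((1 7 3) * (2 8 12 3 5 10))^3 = ((1 7 5 10 2 8 12 3))^3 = (1 10 12 7 2 3 5 8)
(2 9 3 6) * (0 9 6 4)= (0 9 3 4)(2 6)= [9, 1, 6, 4, 0, 5, 2, 7, 8, 3]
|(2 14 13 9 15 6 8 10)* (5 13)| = |(2 14 5 13 9 15 6 8 10)| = 9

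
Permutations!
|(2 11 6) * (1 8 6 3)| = |(1 8 6 2 11 3)| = 6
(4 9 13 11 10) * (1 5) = (1 5)(4 9 13 11 10) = [0, 5, 2, 3, 9, 1, 6, 7, 8, 13, 4, 10, 12, 11]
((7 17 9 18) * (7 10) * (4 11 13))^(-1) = ((4 11 13)(7 17 9 18 10))^(-1) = (4 13 11)(7 10 18 9 17)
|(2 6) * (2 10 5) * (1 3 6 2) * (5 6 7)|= |(1 3 7 5)(6 10)|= 4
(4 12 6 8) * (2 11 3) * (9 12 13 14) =[0, 1, 11, 2, 13, 5, 8, 7, 4, 12, 10, 3, 6, 14, 9] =(2 11 3)(4 13 14 9 12 6 8)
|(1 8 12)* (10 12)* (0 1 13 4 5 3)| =|(0 1 8 10 12 13 4 5 3)| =9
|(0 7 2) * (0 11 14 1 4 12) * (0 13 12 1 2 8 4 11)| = |(0 7 8 4 1 11 14 2)(12 13)| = 8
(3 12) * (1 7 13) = [0, 7, 2, 12, 4, 5, 6, 13, 8, 9, 10, 11, 3, 1] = (1 7 13)(3 12)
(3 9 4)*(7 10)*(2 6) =(2 6)(3 9 4)(7 10) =[0, 1, 6, 9, 3, 5, 2, 10, 8, 4, 7]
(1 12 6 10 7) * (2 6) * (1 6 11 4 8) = (1 12 2 11 4 8)(6 10 7) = [0, 12, 11, 3, 8, 5, 10, 6, 1, 9, 7, 4, 2]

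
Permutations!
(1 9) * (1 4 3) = (1 9 4 3) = [0, 9, 2, 1, 3, 5, 6, 7, 8, 4]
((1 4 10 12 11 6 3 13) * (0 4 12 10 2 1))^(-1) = ((0 4 2 1 12 11 6 3 13))^(-1) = (0 13 3 6 11 12 1 2 4)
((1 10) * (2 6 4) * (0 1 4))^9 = (0 4)(1 2)(6 10)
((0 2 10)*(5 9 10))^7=(0 5 10 2 9)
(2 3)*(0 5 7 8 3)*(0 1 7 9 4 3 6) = (0 5 9 4 3 2 1 7 8 6) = [5, 7, 1, 2, 3, 9, 0, 8, 6, 4]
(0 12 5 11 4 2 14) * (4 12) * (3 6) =(0 4 2 14)(3 6)(5 11 12) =[4, 1, 14, 6, 2, 11, 3, 7, 8, 9, 10, 12, 5, 13, 0]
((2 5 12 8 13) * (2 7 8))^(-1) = ((2 5 12)(7 8 13))^(-1) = (2 12 5)(7 13 8)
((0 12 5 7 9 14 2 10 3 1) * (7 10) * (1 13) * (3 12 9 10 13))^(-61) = ((0 9 14 2 7 10 12 5 13 1))^(-61) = (0 1 13 5 12 10 7 2 14 9)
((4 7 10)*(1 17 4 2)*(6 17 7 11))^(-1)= (1 2 10 7)(4 17 6 11)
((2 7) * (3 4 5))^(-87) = (2 7)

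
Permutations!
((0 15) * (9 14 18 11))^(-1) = ((0 15)(9 14 18 11))^(-1) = (0 15)(9 11 18 14)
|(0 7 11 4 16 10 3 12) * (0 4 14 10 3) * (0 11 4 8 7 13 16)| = |(0 13 16 3 12 8 7 4)(10 11 14)| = 24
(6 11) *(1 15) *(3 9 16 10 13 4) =(1 15)(3 9 16 10 13 4)(6 11) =[0, 15, 2, 9, 3, 5, 11, 7, 8, 16, 13, 6, 12, 4, 14, 1, 10]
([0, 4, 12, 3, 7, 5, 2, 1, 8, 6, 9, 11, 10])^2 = (1 7 4)(2 10 6 12 9)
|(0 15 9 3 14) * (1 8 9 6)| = |(0 15 6 1 8 9 3 14)| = 8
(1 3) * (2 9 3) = [0, 2, 9, 1, 4, 5, 6, 7, 8, 3] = (1 2 9 3)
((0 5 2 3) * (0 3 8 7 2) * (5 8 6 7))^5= (0 5 8)(2 7 6)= ((0 8 5)(2 6 7))^5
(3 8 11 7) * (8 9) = (3 9 8 11 7) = [0, 1, 2, 9, 4, 5, 6, 3, 11, 8, 10, 7]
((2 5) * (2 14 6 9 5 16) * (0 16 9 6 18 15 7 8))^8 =(0 7 18 5 2)(8 15 14 9 16)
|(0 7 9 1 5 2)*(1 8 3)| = 8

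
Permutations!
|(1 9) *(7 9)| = 3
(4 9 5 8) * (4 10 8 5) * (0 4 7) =(0 4 9 7)(8 10) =[4, 1, 2, 3, 9, 5, 6, 0, 10, 7, 8]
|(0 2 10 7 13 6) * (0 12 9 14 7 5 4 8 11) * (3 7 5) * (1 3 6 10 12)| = 18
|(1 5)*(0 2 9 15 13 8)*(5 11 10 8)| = 10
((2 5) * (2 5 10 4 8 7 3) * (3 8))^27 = ((2 10 4 3)(7 8))^27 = (2 3 4 10)(7 8)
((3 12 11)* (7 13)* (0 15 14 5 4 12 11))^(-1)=((0 15 14 5 4 12)(3 11)(7 13))^(-1)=(0 12 4 5 14 15)(3 11)(7 13)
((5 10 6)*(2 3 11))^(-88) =((2 3 11)(5 10 6))^(-88) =(2 11 3)(5 6 10)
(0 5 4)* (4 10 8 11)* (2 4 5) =(0 2 4)(5 10 8 11) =[2, 1, 4, 3, 0, 10, 6, 7, 11, 9, 8, 5]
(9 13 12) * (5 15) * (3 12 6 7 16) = (3 12 9 13 6 7 16)(5 15) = [0, 1, 2, 12, 4, 15, 7, 16, 8, 13, 10, 11, 9, 6, 14, 5, 3]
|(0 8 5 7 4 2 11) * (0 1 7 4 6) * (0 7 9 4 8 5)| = |(0 5 8)(1 9 4 2 11)(6 7)| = 30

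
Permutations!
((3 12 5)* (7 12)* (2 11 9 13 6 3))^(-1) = (2 5 12 7 3 6 13 9 11)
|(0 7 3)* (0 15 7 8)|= 6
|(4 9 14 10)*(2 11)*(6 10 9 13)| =4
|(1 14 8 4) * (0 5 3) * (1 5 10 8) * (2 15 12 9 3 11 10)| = 30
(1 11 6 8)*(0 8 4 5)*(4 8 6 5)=(0 6 8 1 11 5)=[6, 11, 2, 3, 4, 0, 8, 7, 1, 9, 10, 5]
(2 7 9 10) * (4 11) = (2 7 9 10)(4 11) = [0, 1, 7, 3, 11, 5, 6, 9, 8, 10, 2, 4]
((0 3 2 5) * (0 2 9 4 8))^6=(0 3 9 4 8)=((0 3 9 4 8)(2 5))^6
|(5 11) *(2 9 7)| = |(2 9 7)(5 11)| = 6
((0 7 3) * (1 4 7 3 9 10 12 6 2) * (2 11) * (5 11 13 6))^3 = (0 3)(1 9 5)(2 7 12)(4 10 11)(6 13) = ((0 3)(1 4 7 9 10 12 5 11 2)(6 13))^3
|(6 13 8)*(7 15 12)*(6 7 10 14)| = |(6 13 8 7 15 12 10 14)| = 8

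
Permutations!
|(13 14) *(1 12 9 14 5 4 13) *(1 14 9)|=6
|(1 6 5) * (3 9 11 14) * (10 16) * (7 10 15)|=|(1 6 5)(3 9 11 14)(7 10 16 15)|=12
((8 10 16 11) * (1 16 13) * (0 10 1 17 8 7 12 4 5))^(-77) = ((0 10 13 17 8 1 16 11 7 12 4 5))^(-77) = (0 11 13 12 8 5 16 10 7 17 4 1)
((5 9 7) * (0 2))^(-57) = ((0 2)(5 9 7))^(-57) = (9)(0 2)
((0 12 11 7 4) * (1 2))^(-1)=((0 12 11 7 4)(1 2))^(-1)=(0 4 7 11 12)(1 2)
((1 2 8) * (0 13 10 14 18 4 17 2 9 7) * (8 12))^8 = ((0 13 10 14 18 4 17 2 12 8 1 9 7))^8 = (0 12 14 9 17 13 8 18 7 2 10 1 4)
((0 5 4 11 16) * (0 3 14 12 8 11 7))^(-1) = (0 7 4 5)(3 16 11 8 12 14)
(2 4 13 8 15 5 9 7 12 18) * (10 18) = (2 4 13 8 15 5 9 7 12 10 18) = [0, 1, 4, 3, 13, 9, 6, 12, 15, 7, 18, 11, 10, 8, 14, 5, 16, 17, 2]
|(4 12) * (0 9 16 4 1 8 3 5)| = 9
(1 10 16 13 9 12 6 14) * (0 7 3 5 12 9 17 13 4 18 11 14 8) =(0 7 3 5 12 6 8)(1 10 16 4 18 11 14)(13 17) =[7, 10, 2, 5, 18, 12, 8, 3, 0, 9, 16, 14, 6, 17, 1, 15, 4, 13, 11]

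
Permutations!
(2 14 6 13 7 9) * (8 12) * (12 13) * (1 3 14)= (1 3 14 6 12 8 13 7 9 2)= [0, 3, 1, 14, 4, 5, 12, 9, 13, 2, 10, 11, 8, 7, 6]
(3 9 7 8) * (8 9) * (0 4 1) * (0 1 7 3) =(0 4 7 9 3 8) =[4, 1, 2, 8, 7, 5, 6, 9, 0, 3]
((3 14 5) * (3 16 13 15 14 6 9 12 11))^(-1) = (3 11 12 9 6)(5 14 15 13 16)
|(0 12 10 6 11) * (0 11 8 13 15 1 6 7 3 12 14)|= 20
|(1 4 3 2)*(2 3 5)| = |(1 4 5 2)| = 4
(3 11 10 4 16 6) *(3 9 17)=(3 11 10 4 16 6 9 17)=[0, 1, 2, 11, 16, 5, 9, 7, 8, 17, 4, 10, 12, 13, 14, 15, 6, 3]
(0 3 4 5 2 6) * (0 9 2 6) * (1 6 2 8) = [3, 6, 0, 4, 5, 2, 9, 7, 1, 8] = (0 3 4 5 2)(1 6 9 8)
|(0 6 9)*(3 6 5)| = 5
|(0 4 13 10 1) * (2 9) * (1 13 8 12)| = 10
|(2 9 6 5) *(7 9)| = 5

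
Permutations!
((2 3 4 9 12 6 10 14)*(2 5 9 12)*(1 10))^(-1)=((1 10 14 5 9 2 3 4 12 6))^(-1)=(1 6 12 4 3 2 9 5 14 10)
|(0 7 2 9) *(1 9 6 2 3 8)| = |(0 7 3 8 1 9)(2 6)| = 6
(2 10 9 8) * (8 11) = [0, 1, 10, 3, 4, 5, 6, 7, 2, 11, 9, 8] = (2 10 9 11 8)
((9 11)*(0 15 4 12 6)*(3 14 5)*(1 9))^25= (15)(1 9 11)(3 14 5)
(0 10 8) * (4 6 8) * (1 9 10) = [1, 9, 2, 3, 6, 5, 8, 7, 0, 10, 4] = (0 1 9 10 4 6 8)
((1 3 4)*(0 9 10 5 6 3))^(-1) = (0 1 4 3 6 5 10 9)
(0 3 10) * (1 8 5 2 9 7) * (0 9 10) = (0 3)(1 8 5 2 10 9 7) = [3, 8, 10, 0, 4, 2, 6, 1, 5, 7, 9]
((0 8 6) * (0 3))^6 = (0 6)(3 8)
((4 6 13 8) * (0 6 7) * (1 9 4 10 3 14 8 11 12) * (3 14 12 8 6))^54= ((0 3 12 1 9 4 7)(6 13 11 8 10 14))^54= (14)(0 4 1 3 7 9 12)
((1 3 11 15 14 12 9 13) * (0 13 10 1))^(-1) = ((0 13)(1 3 11 15 14 12 9 10))^(-1) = (0 13)(1 10 9 12 14 15 11 3)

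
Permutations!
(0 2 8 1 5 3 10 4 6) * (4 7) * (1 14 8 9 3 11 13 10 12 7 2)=(0 1 5 11 13 10 2 9 3 12 7 4 6)(8 14)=[1, 5, 9, 12, 6, 11, 0, 4, 14, 3, 2, 13, 7, 10, 8]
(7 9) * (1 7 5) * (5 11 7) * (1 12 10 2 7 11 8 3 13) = (1 5 12 10 2 7 9 8 3 13) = [0, 5, 7, 13, 4, 12, 6, 9, 3, 8, 2, 11, 10, 1]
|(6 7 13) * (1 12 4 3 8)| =15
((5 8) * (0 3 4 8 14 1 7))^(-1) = (0 7 1 14 5 8 4 3)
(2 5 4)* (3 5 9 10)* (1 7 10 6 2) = [0, 7, 9, 5, 1, 4, 2, 10, 8, 6, 3] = (1 7 10 3 5 4)(2 9 6)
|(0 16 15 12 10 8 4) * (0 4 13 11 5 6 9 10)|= 28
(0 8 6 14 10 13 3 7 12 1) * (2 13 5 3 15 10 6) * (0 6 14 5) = (0 8 2 13 15 10)(1 6 5 3 7 12) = [8, 6, 13, 7, 4, 3, 5, 12, 2, 9, 0, 11, 1, 15, 14, 10]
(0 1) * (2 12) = (0 1)(2 12) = [1, 0, 12, 3, 4, 5, 6, 7, 8, 9, 10, 11, 2]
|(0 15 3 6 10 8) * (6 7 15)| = 12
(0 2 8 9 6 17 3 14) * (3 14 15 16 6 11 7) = (0 2 8 9 11 7 3 15 16 6 17 14) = [2, 1, 8, 15, 4, 5, 17, 3, 9, 11, 10, 7, 12, 13, 0, 16, 6, 14]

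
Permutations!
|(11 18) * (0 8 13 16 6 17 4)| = 14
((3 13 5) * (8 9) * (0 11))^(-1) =(0 11)(3 5 13)(8 9) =((0 11)(3 13 5)(8 9))^(-1)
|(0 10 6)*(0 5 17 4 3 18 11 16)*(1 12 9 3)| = 13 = |(0 10 6 5 17 4 1 12 9 3 18 11 16)|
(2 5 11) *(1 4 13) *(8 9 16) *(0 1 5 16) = (0 1 4 13 5 11 2 16 8 9) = [1, 4, 16, 3, 13, 11, 6, 7, 9, 0, 10, 2, 12, 5, 14, 15, 8]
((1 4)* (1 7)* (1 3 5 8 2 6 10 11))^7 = (1 6 5 4 10 8 7 11 2 3)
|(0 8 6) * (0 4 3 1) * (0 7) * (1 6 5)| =|(0 8 5 1 7)(3 6 4)| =15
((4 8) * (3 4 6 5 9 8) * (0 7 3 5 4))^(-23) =((0 7 3)(4 5 9 8 6))^(-23) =(0 7 3)(4 9 6 5 8)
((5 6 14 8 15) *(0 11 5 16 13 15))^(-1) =(0 8 14 6 5 11)(13 16 15)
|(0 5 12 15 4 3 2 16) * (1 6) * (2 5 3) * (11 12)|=18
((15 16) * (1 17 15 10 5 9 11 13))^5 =(1 5 17 9 15 11 16 13 10)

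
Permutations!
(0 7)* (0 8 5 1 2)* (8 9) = (0 7 9 8 5 1 2) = [7, 2, 0, 3, 4, 1, 6, 9, 5, 8]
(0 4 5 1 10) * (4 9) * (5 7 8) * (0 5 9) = (1 10 5)(4 7 8 9) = [0, 10, 2, 3, 7, 1, 6, 8, 9, 4, 5]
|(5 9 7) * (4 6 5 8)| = 6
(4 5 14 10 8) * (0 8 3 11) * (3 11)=(0 8 4 5 14 10 11)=[8, 1, 2, 3, 5, 14, 6, 7, 4, 9, 11, 0, 12, 13, 10]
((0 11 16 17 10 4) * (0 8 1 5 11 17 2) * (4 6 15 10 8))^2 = (0 8 5 16)(1 11 2 17)(6 10 15)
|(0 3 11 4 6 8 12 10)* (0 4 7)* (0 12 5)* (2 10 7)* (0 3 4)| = 18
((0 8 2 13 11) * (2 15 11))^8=(15)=((0 8 15 11)(2 13))^8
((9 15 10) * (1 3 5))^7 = ((1 3 5)(9 15 10))^7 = (1 3 5)(9 15 10)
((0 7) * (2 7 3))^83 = ((0 3 2 7))^83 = (0 7 2 3)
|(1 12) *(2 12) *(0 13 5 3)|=12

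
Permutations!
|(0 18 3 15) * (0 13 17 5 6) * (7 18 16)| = |(0 16 7 18 3 15 13 17 5 6)| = 10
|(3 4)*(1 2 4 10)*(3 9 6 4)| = |(1 2 3 10)(4 9 6)| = 12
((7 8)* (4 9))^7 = (4 9)(7 8)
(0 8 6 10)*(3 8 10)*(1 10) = (0 1 10)(3 8 6) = [1, 10, 2, 8, 4, 5, 3, 7, 6, 9, 0]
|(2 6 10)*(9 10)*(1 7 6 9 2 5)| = 7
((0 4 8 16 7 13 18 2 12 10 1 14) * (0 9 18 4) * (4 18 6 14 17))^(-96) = ((1 17 4 8 16 7 13 18 2 12 10)(6 14 9))^(-96) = (1 8 13 12 17 16 18 10 4 7 2)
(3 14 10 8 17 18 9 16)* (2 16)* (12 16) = (2 12 16 3 14 10 8 17 18 9) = [0, 1, 12, 14, 4, 5, 6, 7, 17, 2, 8, 11, 16, 13, 10, 15, 3, 18, 9]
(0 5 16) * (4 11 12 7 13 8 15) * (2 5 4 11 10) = (0 4 10 2 5 16)(7 13 8 15 11 12) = [4, 1, 5, 3, 10, 16, 6, 13, 15, 9, 2, 12, 7, 8, 14, 11, 0]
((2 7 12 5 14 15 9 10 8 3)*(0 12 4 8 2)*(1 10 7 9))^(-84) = (0 2 12 9 5 7 14 4 15 8 1 3 10)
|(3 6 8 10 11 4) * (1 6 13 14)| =|(1 6 8 10 11 4 3 13 14)| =9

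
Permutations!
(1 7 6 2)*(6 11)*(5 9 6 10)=(1 7 11 10 5 9 6 2)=[0, 7, 1, 3, 4, 9, 2, 11, 8, 6, 5, 10]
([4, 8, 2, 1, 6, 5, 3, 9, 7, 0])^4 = (0 1)(3 9)(4 8)(6 7)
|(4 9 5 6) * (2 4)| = 5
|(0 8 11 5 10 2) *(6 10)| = 7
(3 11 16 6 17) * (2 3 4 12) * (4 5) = (2 3 11 16 6 17 5 4 12) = [0, 1, 3, 11, 12, 4, 17, 7, 8, 9, 10, 16, 2, 13, 14, 15, 6, 5]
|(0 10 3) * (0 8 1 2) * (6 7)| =|(0 10 3 8 1 2)(6 7)| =6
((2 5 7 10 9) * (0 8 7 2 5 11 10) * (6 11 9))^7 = ((0 8 7)(2 9 5)(6 11 10))^7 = (0 8 7)(2 9 5)(6 11 10)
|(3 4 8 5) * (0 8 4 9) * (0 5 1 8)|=6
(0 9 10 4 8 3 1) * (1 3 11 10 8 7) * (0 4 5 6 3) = (0 9 8 11 10 5 6 3)(1 4 7) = [9, 4, 2, 0, 7, 6, 3, 1, 11, 8, 5, 10]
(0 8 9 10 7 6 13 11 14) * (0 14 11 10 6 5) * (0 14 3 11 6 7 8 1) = (0 1)(3 11 6 13 10 8 9 7 5 14) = [1, 0, 2, 11, 4, 14, 13, 5, 9, 7, 8, 6, 12, 10, 3]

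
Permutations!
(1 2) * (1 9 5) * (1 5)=(1 2 9)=[0, 2, 9, 3, 4, 5, 6, 7, 8, 1]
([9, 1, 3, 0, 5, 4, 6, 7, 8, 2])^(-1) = [3, 1, 9, 2, 5, 4, 6, 7, 8, 0]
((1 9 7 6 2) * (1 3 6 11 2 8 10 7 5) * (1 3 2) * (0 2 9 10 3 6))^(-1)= (0 3 8 6 5 9 2)(1 11 7 10)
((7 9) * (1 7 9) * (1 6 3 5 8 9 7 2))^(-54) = ((1 2)(3 5 8 9 7 6))^(-54) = (9)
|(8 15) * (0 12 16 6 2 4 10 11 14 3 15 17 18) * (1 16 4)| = 44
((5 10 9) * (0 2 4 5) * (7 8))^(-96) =(10)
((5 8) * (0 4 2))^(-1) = (0 2 4)(5 8)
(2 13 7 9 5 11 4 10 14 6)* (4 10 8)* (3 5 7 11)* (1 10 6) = [0, 10, 13, 5, 8, 3, 2, 9, 4, 7, 14, 6, 12, 11, 1] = (1 10 14)(2 13 11 6)(3 5)(4 8)(7 9)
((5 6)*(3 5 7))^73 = (3 5 6 7)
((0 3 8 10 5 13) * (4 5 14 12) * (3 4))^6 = ((0 4 5 13)(3 8 10 14 12))^6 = (0 5)(3 8 10 14 12)(4 13)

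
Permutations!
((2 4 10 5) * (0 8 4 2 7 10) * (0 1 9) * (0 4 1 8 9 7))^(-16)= (10)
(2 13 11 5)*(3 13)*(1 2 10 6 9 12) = (1 2 3 13 11 5 10 6 9 12) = [0, 2, 3, 13, 4, 10, 9, 7, 8, 12, 6, 5, 1, 11]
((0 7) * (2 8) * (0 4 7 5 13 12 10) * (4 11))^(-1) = ((0 5 13 12 10)(2 8)(4 7 11))^(-1) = (0 10 12 13 5)(2 8)(4 11 7)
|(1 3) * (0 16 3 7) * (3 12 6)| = |(0 16 12 6 3 1 7)| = 7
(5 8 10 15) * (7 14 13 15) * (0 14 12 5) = [14, 1, 2, 3, 4, 8, 6, 12, 10, 9, 7, 11, 5, 15, 13, 0] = (0 14 13 15)(5 8 10 7 12)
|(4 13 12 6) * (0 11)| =|(0 11)(4 13 12 6)| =4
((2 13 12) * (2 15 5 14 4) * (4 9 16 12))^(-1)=((2 13 4)(5 14 9 16 12 15))^(-1)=(2 4 13)(5 15 12 16 9 14)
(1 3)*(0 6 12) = (0 6 12)(1 3) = [6, 3, 2, 1, 4, 5, 12, 7, 8, 9, 10, 11, 0]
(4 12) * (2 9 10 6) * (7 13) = (2 9 10 6)(4 12)(7 13) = [0, 1, 9, 3, 12, 5, 2, 13, 8, 10, 6, 11, 4, 7]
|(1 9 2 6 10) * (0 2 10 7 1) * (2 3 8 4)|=|(0 3 8 4 2 6 7 1 9 10)|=10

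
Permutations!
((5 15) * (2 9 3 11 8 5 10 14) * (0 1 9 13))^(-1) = ((0 1 9 3 11 8 5 15 10 14 2 13))^(-1) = (0 13 2 14 10 15 5 8 11 3 9 1)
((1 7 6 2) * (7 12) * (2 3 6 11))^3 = (1 11 12 2 7)(3 6) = ((1 12 7 11 2)(3 6))^3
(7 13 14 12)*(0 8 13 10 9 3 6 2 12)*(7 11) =[8, 1, 12, 6, 4, 5, 2, 10, 13, 3, 9, 7, 11, 14, 0] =(0 8 13 14)(2 12 11 7 10 9 3 6)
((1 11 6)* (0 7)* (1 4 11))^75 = (11)(0 7)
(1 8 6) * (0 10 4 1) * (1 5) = (0 10 4 5 1 8 6) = [10, 8, 2, 3, 5, 1, 0, 7, 6, 9, 4]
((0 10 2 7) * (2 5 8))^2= ((0 10 5 8 2 7))^2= (0 5 2)(7 10 8)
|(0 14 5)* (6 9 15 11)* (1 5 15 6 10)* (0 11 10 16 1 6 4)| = 28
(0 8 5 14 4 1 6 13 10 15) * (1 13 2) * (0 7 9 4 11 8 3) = (0 3)(1 6 2)(4 13 10 15 7 9)(5 14 11 8) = [3, 6, 1, 0, 13, 14, 2, 9, 5, 4, 15, 8, 12, 10, 11, 7]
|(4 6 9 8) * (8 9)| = |(9)(4 6 8)| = 3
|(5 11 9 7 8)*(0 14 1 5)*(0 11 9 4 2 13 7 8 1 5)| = |(0 14 5 9 8 11 4 2 13 7 1)| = 11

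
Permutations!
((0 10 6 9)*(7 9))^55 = (10)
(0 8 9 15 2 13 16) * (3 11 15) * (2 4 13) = [8, 1, 2, 11, 13, 5, 6, 7, 9, 3, 10, 15, 12, 16, 14, 4, 0] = (0 8 9 3 11 15 4 13 16)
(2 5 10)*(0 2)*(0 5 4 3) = (0 2 4 3)(5 10) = [2, 1, 4, 0, 3, 10, 6, 7, 8, 9, 5]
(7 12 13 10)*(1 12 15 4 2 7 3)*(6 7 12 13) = [0, 13, 12, 1, 2, 5, 7, 15, 8, 9, 3, 11, 6, 10, 14, 4] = (1 13 10 3)(2 12 6 7 15 4)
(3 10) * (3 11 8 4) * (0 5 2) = (0 5 2)(3 10 11 8 4) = [5, 1, 0, 10, 3, 2, 6, 7, 4, 9, 11, 8]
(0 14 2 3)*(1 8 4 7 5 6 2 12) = [14, 8, 3, 0, 7, 6, 2, 5, 4, 9, 10, 11, 1, 13, 12] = (0 14 12 1 8 4 7 5 6 2 3)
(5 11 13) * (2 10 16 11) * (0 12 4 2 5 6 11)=(0 12 4 2 10 16)(6 11 13)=[12, 1, 10, 3, 2, 5, 11, 7, 8, 9, 16, 13, 4, 6, 14, 15, 0]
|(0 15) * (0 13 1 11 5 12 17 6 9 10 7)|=12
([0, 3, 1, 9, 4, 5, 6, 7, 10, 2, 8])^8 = [0, 1, 2, 3, 4, 5, 6, 7, 8, 9, 10]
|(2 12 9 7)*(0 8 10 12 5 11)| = 9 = |(0 8 10 12 9 7 2 5 11)|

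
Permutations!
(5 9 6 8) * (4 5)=[0, 1, 2, 3, 5, 9, 8, 7, 4, 6]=(4 5 9 6 8)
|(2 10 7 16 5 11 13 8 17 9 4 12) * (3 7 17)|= 42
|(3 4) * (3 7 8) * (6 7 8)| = |(3 4 8)(6 7)| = 6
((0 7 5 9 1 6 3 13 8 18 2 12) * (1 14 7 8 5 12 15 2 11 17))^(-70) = ((0 8 18 11 17 1 6 3 13 5 9 14 7 12)(2 15))^(-70) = (18)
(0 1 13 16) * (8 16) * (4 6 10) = (0 1 13 8 16)(4 6 10) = [1, 13, 2, 3, 6, 5, 10, 7, 16, 9, 4, 11, 12, 8, 14, 15, 0]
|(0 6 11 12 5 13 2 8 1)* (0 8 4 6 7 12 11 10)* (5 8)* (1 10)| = |(0 7 12 8 10)(1 5 13 2 4 6)| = 30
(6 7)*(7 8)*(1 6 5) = (1 6 8 7 5) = [0, 6, 2, 3, 4, 1, 8, 5, 7]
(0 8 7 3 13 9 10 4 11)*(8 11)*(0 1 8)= (0 11 1 8 7 3 13 9 10 4)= [11, 8, 2, 13, 0, 5, 6, 3, 7, 10, 4, 1, 12, 9]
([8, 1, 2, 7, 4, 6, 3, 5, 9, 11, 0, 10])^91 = [8, 1, 2, 6, 4, 7, 5, 3, 9, 11, 0, 10]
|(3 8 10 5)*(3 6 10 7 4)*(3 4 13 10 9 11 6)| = |(3 8 7 13 10 5)(6 9 11)| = 6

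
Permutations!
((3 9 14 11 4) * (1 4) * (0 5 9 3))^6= ((0 5 9 14 11 1 4))^6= (0 4 1 11 14 9 5)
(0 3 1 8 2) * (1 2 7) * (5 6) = (0 3 2)(1 8 7)(5 6) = [3, 8, 0, 2, 4, 6, 5, 1, 7]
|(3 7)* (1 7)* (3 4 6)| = 5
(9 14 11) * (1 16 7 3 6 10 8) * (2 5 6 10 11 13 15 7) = (1 16 2 5 6 11 9 14 13 15 7 3 10 8) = [0, 16, 5, 10, 4, 6, 11, 3, 1, 14, 8, 9, 12, 15, 13, 7, 2]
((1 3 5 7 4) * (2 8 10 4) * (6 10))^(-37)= (1 4 10 6 8 2 7 5 3)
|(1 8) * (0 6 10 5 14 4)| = |(0 6 10 5 14 4)(1 8)| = 6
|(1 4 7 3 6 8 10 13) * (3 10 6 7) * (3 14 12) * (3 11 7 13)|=18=|(1 4 14 12 11 7 10 3 13)(6 8)|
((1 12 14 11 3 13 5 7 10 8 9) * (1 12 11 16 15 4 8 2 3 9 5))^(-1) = (1 13 3 2 10 7 5 8 4 15 16 14 12 9 11)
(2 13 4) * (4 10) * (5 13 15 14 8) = (2 15 14 8 5 13 10 4) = [0, 1, 15, 3, 2, 13, 6, 7, 5, 9, 4, 11, 12, 10, 8, 14]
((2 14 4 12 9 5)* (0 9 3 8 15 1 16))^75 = ((0 9 5 2 14 4 12 3 8 15 1 16))^75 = (0 2 12 15)(1 9 14 3)(4 8 16 5)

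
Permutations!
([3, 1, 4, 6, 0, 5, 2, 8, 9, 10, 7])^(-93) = [6, 1, 0, 2, 3, 5, 4, 10, 7, 8, 9]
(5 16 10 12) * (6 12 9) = [0, 1, 2, 3, 4, 16, 12, 7, 8, 6, 9, 11, 5, 13, 14, 15, 10] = (5 16 10 9 6 12)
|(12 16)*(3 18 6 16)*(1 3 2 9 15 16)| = |(1 3 18 6)(2 9 15 16 12)| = 20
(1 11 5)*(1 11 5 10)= (1 5 11 10)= [0, 5, 2, 3, 4, 11, 6, 7, 8, 9, 1, 10]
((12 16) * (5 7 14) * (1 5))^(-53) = (1 14 7 5)(12 16)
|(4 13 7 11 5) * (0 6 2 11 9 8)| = 10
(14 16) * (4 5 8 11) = (4 5 8 11)(14 16) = [0, 1, 2, 3, 5, 8, 6, 7, 11, 9, 10, 4, 12, 13, 16, 15, 14]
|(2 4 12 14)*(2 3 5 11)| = |(2 4 12 14 3 5 11)| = 7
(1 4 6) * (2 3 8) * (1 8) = (1 4 6 8 2 3) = [0, 4, 3, 1, 6, 5, 8, 7, 2]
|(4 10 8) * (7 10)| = |(4 7 10 8)| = 4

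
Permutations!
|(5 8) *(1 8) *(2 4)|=6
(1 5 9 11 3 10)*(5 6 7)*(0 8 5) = [8, 6, 2, 10, 4, 9, 7, 0, 5, 11, 1, 3] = (0 8 5 9 11 3 10 1 6 7)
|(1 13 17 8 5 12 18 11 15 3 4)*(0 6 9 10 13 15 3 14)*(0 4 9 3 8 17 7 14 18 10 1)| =16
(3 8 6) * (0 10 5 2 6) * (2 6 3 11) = (0 10 5 6 11 2 3 8) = [10, 1, 3, 8, 4, 6, 11, 7, 0, 9, 5, 2]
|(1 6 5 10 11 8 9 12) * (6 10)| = |(1 10 11 8 9 12)(5 6)| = 6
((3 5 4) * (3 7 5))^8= (4 5 7)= ((4 7 5))^8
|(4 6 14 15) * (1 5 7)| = 12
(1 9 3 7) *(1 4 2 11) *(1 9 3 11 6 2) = (1 3 7 4)(2 6)(9 11) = [0, 3, 6, 7, 1, 5, 2, 4, 8, 11, 10, 9]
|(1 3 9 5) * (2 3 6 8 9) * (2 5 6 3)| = 3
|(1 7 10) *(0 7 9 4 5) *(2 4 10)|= 15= |(0 7 2 4 5)(1 9 10)|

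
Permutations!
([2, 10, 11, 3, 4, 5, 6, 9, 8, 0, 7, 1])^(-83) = (0 2 11 1 10 7 9)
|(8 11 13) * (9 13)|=4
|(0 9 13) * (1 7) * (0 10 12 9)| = 4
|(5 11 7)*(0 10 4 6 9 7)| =|(0 10 4 6 9 7 5 11)| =8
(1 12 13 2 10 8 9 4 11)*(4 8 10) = (1 12 13 2 4 11)(8 9) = [0, 12, 4, 3, 11, 5, 6, 7, 9, 8, 10, 1, 13, 2]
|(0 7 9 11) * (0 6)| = 5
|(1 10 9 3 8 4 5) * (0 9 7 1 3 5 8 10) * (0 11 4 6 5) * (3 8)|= 6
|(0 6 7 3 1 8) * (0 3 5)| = |(0 6 7 5)(1 8 3)| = 12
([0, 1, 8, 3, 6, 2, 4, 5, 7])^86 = [0, 1, 7, 3, 4, 8, 6, 2, 5]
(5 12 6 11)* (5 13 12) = [0, 1, 2, 3, 4, 5, 11, 7, 8, 9, 10, 13, 6, 12] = (6 11 13 12)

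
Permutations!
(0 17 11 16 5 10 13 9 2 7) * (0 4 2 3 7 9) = [17, 1, 9, 7, 2, 10, 6, 4, 8, 3, 13, 16, 12, 0, 14, 15, 5, 11] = (0 17 11 16 5 10 13)(2 9 3 7 4)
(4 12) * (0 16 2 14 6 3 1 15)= [16, 15, 14, 1, 12, 5, 3, 7, 8, 9, 10, 11, 4, 13, 6, 0, 2]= (0 16 2 14 6 3 1 15)(4 12)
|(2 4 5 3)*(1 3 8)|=6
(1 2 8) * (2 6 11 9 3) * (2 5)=(1 6 11 9 3 5 2 8)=[0, 6, 8, 5, 4, 2, 11, 7, 1, 3, 10, 9]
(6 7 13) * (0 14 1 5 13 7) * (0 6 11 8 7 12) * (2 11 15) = (0 14 1 5 13 15 2 11 8 7 12) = [14, 5, 11, 3, 4, 13, 6, 12, 7, 9, 10, 8, 0, 15, 1, 2]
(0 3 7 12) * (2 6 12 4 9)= [3, 1, 6, 7, 9, 5, 12, 4, 8, 2, 10, 11, 0]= (0 3 7 4 9 2 6 12)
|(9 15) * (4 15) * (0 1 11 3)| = |(0 1 11 3)(4 15 9)| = 12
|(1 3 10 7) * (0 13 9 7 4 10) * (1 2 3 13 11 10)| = 10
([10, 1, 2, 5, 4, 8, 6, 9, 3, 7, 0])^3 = (0 10)(7 9)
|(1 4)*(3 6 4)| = |(1 3 6 4)| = 4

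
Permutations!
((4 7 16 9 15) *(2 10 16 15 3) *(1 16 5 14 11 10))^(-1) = (1 2 3 9 16)(4 15 7)(5 10 11 14)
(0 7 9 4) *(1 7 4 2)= (0 4)(1 7 9 2)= [4, 7, 1, 3, 0, 5, 6, 9, 8, 2]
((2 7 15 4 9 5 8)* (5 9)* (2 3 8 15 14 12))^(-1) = (2 12 14 7)(3 8)(4 15 5)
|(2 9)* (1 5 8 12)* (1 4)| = |(1 5 8 12 4)(2 9)| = 10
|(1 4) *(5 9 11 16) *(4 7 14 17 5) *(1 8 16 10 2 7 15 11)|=|(1 15 11 10 2 7 14 17 5 9)(4 8 16)|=30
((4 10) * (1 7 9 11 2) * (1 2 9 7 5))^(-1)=((1 5)(4 10)(9 11))^(-1)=(1 5)(4 10)(9 11)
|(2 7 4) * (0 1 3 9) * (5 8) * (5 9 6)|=21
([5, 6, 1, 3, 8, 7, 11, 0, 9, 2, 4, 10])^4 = [5, 4, 10, 3, 1, 7, 8, 0, 6, 11, 2, 9]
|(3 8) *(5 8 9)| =4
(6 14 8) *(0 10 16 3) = (0 10 16 3)(6 14 8) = [10, 1, 2, 0, 4, 5, 14, 7, 6, 9, 16, 11, 12, 13, 8, 15, 3]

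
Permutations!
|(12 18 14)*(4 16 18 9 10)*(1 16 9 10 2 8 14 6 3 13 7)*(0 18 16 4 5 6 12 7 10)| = 105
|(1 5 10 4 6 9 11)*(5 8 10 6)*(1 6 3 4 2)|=12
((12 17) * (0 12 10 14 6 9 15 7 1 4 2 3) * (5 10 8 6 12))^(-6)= ((0 5 10 14 12 17 8 6 9 15 7 1 4 2 3))^(-6)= (0 15 14 4 8)(1 17 3 9 10)(2 6 5 7 12)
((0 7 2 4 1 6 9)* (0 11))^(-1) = (0 11 9 6 1 4 2 7)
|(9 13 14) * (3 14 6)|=5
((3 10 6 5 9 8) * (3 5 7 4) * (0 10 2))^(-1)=(0 2 3 4 7 6 10)(5 8 9)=((0 10 6 7 4 3 2)(5 9 8))^(-1)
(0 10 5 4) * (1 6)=(0 10 5 4)(1 6)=[10, 6, 2, 3, 0, 4, 1, 7, 8, 9, 5]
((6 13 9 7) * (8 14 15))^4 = ((6 13 9 7)(8 14 15))^4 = (8 14 15)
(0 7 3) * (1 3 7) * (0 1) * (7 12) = [0, 3, 2, 1, 4, 5, 6, 12, 8, 9, 10, 11, 7] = (1 3)(7 12)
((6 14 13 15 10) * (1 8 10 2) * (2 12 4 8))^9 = (1 2)(4 8 10 6 14 13 15 12) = ((1 2)(4 8 10 6 14 13 15 12))^9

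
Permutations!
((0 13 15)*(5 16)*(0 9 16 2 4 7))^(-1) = (0 7 4 2 5 16 9 15 13) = ((0 13 15 9 16 5 2 4 7))^(-1)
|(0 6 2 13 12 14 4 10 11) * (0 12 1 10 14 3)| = |(0 6 2 13 1 10 11 12 3)(4 14)| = 18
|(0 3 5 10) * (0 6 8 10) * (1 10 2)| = |(0 3 5)(1 10 6 8 2)| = 15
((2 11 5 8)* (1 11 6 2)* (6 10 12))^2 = (1 5)(2 12)(6 10)(8 11)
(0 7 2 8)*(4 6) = (0 7 2 8)(4 6) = [7, 1, 8, 3, 6, 5, 4, 2, 0]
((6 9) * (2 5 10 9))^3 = (2 9 5 6 10)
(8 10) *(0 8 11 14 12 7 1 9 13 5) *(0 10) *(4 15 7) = (0 8)(1 9 13 5 10 11 14 12 4 15 7) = [8, 9, 2, 3, 15, 10, 6, 1, 0, 13, 11, 14, 4, 5, 12, 7]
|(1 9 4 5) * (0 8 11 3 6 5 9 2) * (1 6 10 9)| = 18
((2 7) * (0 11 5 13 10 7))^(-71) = (0 2 7 10 13 5 11)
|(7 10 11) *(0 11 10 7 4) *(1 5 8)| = |(0 11 4)(1 5 8)| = 3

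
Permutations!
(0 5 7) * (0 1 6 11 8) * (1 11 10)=(0 5 7 11 8)(1 6 10)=[5, 6, 2, 3, 4, 7, 10, 11, 0, 9, 1, 8]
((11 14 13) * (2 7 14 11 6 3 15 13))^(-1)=(2 14 7)(3 6 13 15)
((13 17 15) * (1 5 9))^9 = (17)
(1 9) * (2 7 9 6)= (1 6 2 7 9)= [0, 6, 7, 3, 4, 5, 2, 9, 8, 1]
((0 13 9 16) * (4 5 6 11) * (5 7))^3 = ((0 13 9 16)(4 7 5 6 11))^3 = (0 16 9 13)(4 6 7 11 5)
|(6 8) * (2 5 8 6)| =|(2 5 8)| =3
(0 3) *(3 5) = [5, 1, 2, 0, 4, 3] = (0 5 3)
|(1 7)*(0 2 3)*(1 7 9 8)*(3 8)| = 6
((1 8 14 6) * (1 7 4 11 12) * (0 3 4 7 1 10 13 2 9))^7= ((0 3 4 11 12 10 13 2 9)(1 8 14 6))^7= (0 2 10 11 3 9 13 12 4)(1 6 14 8)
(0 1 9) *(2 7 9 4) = (0 1 4 2 7 9) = [1, 4, 7, 3, 2, 5, 6, 9, 8, 0]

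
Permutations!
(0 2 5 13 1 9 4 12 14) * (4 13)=(0 2 5 4 12 14)(1 9 13)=[2, 9, 5, 3, 12, 4, 6, 7, 8, 13, 10, 11, 14, 1, 0]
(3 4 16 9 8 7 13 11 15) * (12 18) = (3 4 16 9 8 7 13 11 15)(12 18) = [0, 1, 2, 4, 16, 5, 6, 13, 7, 8, 10, 15, 18, 11, 14, 3, 9, 17, 12]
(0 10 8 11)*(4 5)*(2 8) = (0 10 2 8 11)(4 5) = [10, 1, 8, 3, 5, 4, 6, 7, 11, 9, 2, 0]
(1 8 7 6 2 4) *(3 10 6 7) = (1 8 3 10 6 2 4) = [0, 8, 4, 10, 1, 5, 2, 7, 3, 9, 6]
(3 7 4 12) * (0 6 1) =(0 6 1)(3 7 4 12) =[6, 0, 2, 7, 12, 5, 1, 4, 8, 9, 10, 11, 3]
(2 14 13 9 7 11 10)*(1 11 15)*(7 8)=(1 11 10 2 14 13 9 8 7 15)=[0, 11, 14, 3, 4, 5, 6, 15, 7, 8, 2, 10, 12, 9, 13, 1]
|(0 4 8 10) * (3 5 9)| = |(0 4 8 10)(3 5 9)| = 12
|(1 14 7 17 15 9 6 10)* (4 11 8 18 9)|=12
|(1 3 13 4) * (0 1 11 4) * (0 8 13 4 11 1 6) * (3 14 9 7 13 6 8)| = 21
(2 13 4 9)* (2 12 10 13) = (4 9 12 10 13) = [0, 1, 2, 3, 9, 5, 6, 7, 8, 12, 13, 11, 10, 4]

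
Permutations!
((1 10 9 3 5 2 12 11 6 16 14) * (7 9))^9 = (1 6 2 9)(3 10 16 12)(5 7 14 11)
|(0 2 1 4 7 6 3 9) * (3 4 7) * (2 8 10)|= |(0 8 10 2 1 7 6 4 3 9)|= 10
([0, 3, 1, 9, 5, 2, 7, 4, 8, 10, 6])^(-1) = (1 2 5 4 7 6 10 9 3)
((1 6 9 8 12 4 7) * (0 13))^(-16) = ((0 13)(1 6 9 8 12 4 7))^(-16) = (13)(1 4 8 6 7 12 9)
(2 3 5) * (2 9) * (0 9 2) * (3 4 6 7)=(0 9)(2 4 6 7 3 5)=[9, 1, 4, 5, 6, 2, 7, 3, 8, 0]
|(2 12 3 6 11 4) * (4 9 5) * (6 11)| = 7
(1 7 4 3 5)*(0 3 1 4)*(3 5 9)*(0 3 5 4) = (0 4 1 7 3 9 5) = [4, 7, 2, 9, 1, 0, 6, 3, 8, 5]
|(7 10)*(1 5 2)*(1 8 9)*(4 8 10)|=|(1 5 2 10 7 4 8 9)|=8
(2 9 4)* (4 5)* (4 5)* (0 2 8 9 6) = (0 2 6)(4 8 9) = [2, 1, 6, 3, 8, 5, 0, 7, 9, 4]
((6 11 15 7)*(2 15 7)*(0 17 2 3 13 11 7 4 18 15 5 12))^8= ((0 17 2 5 12)(3 13 11 4 18 15)(6 7))^8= (0 5 17 12 2)(3 11 18)(4 15 13)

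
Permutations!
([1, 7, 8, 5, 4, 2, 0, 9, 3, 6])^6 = [1, 7, 3, 2, 4, 8, 0, 9, 5, 6]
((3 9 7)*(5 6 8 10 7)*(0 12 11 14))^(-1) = (0 14 11 12)(3 7 10 8 6 5 9)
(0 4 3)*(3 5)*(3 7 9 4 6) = (0 6 3)(4 5 7 9) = [6, 1, 2, 0, 5, 7, 3, 9, 8, 4]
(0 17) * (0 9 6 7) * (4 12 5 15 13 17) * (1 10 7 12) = (0 4 1 10 7)(5 15 13 17 9 6 12) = [4, 10, 2, 3, 1, 15, 12, 0, 8, 6, 7, 11, 5, 17, 14, 13, 16, 9]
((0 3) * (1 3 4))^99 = ((0 4 1 3))^99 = (0 3 1 4)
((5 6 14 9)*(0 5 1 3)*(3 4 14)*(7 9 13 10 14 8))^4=((0 5 6 3)(1 4 8 7 9)(10 14 13))^4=(1 9 7 8 4)(10 14 13)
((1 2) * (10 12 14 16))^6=(10 14)(12 16)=((1 2)(10 12 14 16))^6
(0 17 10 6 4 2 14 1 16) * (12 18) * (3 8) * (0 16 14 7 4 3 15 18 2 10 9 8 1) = (0 17 9 8 15 18 12 2 7 4 10 6 3 1 14) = [17, 14, 7, 1, 10, 5, 3, 4, 15, 8, 6, 11, 2, 13, 0, 18, 16, 9, 12]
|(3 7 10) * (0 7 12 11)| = 6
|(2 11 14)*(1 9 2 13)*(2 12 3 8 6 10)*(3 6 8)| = |(1 9 12 6 10 2 11 14 13)| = 9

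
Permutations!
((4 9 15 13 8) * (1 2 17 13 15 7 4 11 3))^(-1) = ((1 2 17 13 8 11 3)(4 9 7))^(-1) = (1 3 11 8 13 17 2)(4 7 9)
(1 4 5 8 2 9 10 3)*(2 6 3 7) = (1 4 5 8 6 3)(2 9 10 7) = [0, 4, 9, 1, 5, 8, 3, 2, 6, 10, 7]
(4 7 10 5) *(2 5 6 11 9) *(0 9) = (0 9 2 5 4 7 10 6 11) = [9, 1, 5, 3, 7, 4, 11, 10, 8, 2, 6, 0]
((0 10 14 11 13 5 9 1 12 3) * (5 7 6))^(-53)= ((0 10 14 11 13 7 6 5 9 1 12 3))^(-53)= (0 5 14 1 13 3 6 10 9 11 12 7)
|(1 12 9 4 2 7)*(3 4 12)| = 10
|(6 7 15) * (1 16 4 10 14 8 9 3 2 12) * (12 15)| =13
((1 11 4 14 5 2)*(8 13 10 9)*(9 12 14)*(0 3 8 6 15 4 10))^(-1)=(0 13 8 3)(1 2 5 14 12 10 11)(4 15 6 9)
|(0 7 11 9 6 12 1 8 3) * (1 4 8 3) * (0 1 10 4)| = 6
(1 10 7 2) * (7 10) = (10)(1 7 2) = [0, 7, 1, 3, 4, 5, 6, 2, 8, 9, 10]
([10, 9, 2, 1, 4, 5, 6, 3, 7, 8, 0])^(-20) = [0, 1, 2, 3, 4, 5, 6, 7, 8, 9, 10]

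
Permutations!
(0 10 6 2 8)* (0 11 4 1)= [10, 0, 8, 3, 1, 5, 2, 7, 11, 9, 6, 4]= (0 10 6 2 8 11 4 1)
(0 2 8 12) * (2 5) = (0 5 2 8 12) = [5, 1, 8, 3, 4, 2, 6, 7, 12, 9, 10, 11, 0]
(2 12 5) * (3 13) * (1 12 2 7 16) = (1 12 5 7 16)(3 13) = [0, 12, 2, 13, 4, 7, 6, 16, 8, 9, 10, 11, 5, 3, 14, 15, 1]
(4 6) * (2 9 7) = [0, 1, 9, 3, 6, 5, 4, 2, 8, 7] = (2 9 7)(4 6)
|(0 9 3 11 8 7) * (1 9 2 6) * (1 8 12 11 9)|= 10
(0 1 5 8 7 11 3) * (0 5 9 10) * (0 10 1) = (1 9)(3 5 8 7 11) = [0, 9, 2, 5, 4, 8, 6, 11, 7, 1, 10, 3]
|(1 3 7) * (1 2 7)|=2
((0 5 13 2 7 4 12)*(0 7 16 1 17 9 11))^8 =(0 11 9 17 1 16 2 13 5)(4 7 12)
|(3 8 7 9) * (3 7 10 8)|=|(7 9)(8 10)|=2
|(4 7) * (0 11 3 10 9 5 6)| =|(0 11 3 10 9 5 6)(4 7)| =14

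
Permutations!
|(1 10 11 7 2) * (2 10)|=6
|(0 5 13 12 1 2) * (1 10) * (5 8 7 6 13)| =9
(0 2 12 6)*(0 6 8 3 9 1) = [2, 0, 12, 9, 4, 5, 6, 7, 3, 1, 10, 11, 8] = (0 2 12 8 3 9 1)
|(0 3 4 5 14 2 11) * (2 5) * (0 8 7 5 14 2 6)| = 20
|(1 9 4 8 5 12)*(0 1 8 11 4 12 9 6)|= |(0 1 6)(4 11)(5 9 12 8)|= 12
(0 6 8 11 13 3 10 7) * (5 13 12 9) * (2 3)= (0 6 8 11 12 9 5 13 2 3 10 7)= [6, 1, 3, 10, 4, 13, 8, 0, 11, 5, 7, 12, 9, 2]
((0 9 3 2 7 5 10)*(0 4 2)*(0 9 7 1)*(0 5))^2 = (1 10 2 5 4)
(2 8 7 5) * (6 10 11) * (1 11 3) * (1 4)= (1 11 6 10 3 4)(2 8 7 5)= [0, 11, 8, 4, 1, 2, 10, 5, 7, 9, 3, 6]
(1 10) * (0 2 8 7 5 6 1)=(0 2 8 7 5 6 1 10)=[2, 10, 8, 3, 4, 6, 1, 5, 7, 9, 0]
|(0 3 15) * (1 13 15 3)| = 4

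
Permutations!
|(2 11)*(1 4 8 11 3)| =|(1 4 8 11 2 3)| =6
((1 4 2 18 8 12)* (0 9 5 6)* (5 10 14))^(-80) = (0 5 10)(1 8 2)(4 12 18)(6 14 9)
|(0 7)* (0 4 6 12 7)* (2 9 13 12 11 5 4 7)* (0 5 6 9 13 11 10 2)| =10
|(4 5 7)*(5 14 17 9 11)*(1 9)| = 8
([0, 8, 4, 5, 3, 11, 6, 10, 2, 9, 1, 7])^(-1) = (1 10 7 11 5 3 4 2 8)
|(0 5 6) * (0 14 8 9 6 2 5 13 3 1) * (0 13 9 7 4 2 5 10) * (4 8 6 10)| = 6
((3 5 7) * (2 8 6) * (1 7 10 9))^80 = ((1 7 3 5 10 9)(2 8 6))^80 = (1 3 10)(2 6 8)(5 9 7)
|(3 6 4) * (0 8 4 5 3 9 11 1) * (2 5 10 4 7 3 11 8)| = 35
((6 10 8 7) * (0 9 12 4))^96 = (12)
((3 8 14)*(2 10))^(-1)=(2 10)(3 14 8)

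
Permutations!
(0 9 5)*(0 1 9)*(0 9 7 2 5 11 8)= (0 9 11 8)(1 7 2 5)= [9, 7, 5, 3, 4, 1, 6, 2, 0, 11, 10, 8]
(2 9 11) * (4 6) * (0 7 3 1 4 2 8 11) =(0 7 3 1 4 6 2 9)(8 11) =[7, 4, 9, 1, 6, 5, 2, 3, 11, 0, 10, 8]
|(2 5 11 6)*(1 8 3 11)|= 7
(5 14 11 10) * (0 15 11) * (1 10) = [15, 10, 2, 3, 4, 14, 6, 7, 8, 9, 5, 1, 12, 13, 0, 11] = (0 15 11 1 10 5 14)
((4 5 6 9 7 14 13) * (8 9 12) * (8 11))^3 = ((4 5 6 12 11 8 9 7 14 13))^3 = (4 12 9 13 6 8 14 5 11 7)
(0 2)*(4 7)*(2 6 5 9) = (0 6 5 9 2)(4 7) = [6, 1, 0, 3, 7, 9, 5, 4, 8, 2]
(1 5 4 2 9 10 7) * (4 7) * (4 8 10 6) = (1 5 7)(2 9 6 4)(8 10) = [0, 5, 9, 3, 2, 7, 4, 1, 10, 6, 8]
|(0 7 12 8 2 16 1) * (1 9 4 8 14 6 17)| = |(0 7 12 14 6 17 1)(2 16 9 4 8)| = 35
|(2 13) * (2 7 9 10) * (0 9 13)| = 4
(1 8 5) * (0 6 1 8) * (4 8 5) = (0 6 1)(4 8) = [6, 0, 2, 3, 8, 5, 1, 7, 4]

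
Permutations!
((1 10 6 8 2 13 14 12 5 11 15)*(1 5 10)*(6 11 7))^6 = ((2 13 14 12 10 11 15 5 7 6 8))^6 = (2 15 13 5 14 7 12 6 10 8 11)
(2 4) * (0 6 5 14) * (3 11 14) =(0 6 5 3 11 14)(2 4) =[6, 1, 4, 11, 2, 3, 5, 7, 8, 9, 10, 14, 12, 13, 0]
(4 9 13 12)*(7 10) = (4 9 13 12)(7 10) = [0, 1, 2, 3, 9, 5, 6, 10, 8, 13, 7, 11, 4, 12]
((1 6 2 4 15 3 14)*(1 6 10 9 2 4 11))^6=(1 10 9 2 11)(3 14 6 4 15)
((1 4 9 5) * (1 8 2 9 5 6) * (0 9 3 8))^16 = (0 4 6)(1 9 5)(2 3 8)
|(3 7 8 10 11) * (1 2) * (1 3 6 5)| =|(1 2 3 7 8 10 11 6 5)| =9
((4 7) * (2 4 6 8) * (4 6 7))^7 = (2 6 8)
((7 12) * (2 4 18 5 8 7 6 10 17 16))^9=((2 4 18 5 8 7 12 6 10 17 16))^9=(2 17 6 7 5 4 16 10 12 8 18)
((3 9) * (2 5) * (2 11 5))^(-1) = ((3 9)(5 11))^(-1) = (3 9)(5 11)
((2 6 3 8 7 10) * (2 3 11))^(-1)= (2 11 6)(3 10 7 8)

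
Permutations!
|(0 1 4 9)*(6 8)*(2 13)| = |(0 1 4 9)(2 13)(6 8)| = 4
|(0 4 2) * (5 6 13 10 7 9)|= |(0 4 2)(5 6 13 10 7 9)|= 6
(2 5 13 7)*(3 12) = (2 5 13 7)(3 12) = [0, 1, 5, 12, 4, 13, 6, 2, 8, 9, 10, 11, 3, 7]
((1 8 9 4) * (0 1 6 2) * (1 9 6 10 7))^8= ((0 9 4 10 7 1 8 6 2))^8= (0 2 6 8 1 7 10 4 9)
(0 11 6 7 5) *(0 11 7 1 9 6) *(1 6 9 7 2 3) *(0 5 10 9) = (0 2 3 1 7 10 9)(5 11) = [2, 7, 3, 1, 4, 11, 6, 10, 8, 0, 9, 5]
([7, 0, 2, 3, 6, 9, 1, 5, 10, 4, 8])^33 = (0 6 9 7 1 4 5)(8 10)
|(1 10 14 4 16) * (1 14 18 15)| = |(1 10 18 15)(4 16 14)| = 12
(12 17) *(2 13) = (2 13)(12 17) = [0, 1, 13, 3, 4, 5, 6, 7, 8, 9, 10, 11, 17, 2, 14, 15, 16, 12]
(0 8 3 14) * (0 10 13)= [8, 1, 2, 14, 4, 5, 6, 7, 3, 9, 13, 11, 12, 0, 10]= (0 8 3 14 10 13)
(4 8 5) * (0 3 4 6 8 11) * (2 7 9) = (0 3 4 11)(2 7 9)(5 6 8) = [3, 1, 7, 4, 11, 6, 8, 9, 5, 2, 10, 0]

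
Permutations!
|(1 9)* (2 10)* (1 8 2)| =|(1 9 8 2 10)| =5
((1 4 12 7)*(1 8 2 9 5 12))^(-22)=((1 4)(2 9 5 12 7 8))^(-22)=(2 5 7)(8 9 12)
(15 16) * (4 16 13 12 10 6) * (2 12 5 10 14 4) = [0, 1, 12, 3, 16, 10, 2, 7, 8, 9, 6, 11, 14, 5, 4, 13, 15] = (2 12 14 4 16 15 13 5 10 6)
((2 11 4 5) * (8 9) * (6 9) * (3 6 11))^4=((2 3 6 9 8 11 4 5))^4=(2 8)(3 11)(4 6)(5 9)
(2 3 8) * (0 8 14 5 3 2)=(0 8)(3 14 5)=[8, 1, 2, 14, 4, 3, 6, 7, 0, 9, 10, 11, 12, 13, 5]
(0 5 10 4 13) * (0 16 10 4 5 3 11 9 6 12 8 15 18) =(0 3 11 9 6 12 8 15 18)(4 13 16 10 5) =[3, 1, 2, 11, 13, 4, 12, 7, 15, 6, 5, 9, 8, 16, 14, 18, 10, 17, 0]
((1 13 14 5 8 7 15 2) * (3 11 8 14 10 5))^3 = ((1 13 10 5 14 3 11 8 7 15 2))^3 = (1 5 11 15 13 14 8 2 10 3 7)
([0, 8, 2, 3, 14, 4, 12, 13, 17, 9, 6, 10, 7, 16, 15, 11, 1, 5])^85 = [0, 8, 2, 3, 14, 4, 12, 13, 17, 9, 6, 10, 7, 16, 15, 11, 1, 5]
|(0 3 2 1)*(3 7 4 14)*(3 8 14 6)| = 14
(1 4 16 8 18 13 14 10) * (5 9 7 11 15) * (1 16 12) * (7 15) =(1 4 12)(5 9 15)(7 11)(8 18 13 14 10 16) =[0, 4, 2, 3, 12, 9, 6, 11, 18, 15, 16, 7, 1, 14, 10, 5, 8, 17, 13]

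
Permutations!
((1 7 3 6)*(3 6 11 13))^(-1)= ((1 7 6)(3 11 13))^(-1)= (1 6 7)(3 13 11)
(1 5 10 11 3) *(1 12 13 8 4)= [0, 5, 2, 12, 1, 10, 6, 7, 4, 9, 11, 3, 13, 8]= (1 5 10 11 3 12 13 8 4)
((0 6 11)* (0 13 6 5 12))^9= (13)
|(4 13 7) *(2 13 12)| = 5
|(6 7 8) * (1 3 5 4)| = 12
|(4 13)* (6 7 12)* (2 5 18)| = |(2 5 18)(4 13)(6 7 12)| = 6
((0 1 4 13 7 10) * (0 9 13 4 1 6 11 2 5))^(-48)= ((0 6 11 2 5)(7 10 9 13))^(-48)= (13)(0 11 5 6 2)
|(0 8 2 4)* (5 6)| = |(0 8 2 4)(5 6)| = 4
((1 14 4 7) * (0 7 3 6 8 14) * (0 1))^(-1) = ((0 7)(3 6 8 14 4))^(-1) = (0 7)(3 4 14 8 6)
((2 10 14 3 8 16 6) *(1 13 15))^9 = (2 14 8 6 10 3 16)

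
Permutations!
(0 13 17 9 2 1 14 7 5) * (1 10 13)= [1, 14, 10, 3, 4, 0, 6, 5, 8, 2, 13, 11, 12, 17, 7, 15, 16, 9]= (0 1 14 7 5)(2 10 13 17 9)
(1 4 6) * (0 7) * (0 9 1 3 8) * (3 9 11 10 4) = [7, 3, 2, 8, 6, 5, 9, 11, 0, 1, 4, 10] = (0 7 11 10 4 6 9 1 3 8)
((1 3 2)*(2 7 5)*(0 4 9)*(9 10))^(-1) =((0 4 10 9)(1 3 7 5 2))^(-1) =(0 9 10 4)(1 2 5 7 3)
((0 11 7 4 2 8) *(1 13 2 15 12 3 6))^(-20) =((0 11 7 4 15 12 3 6 1 13 2 8))^(-20) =(0 15 1)(2 7 3)(4 6 8)(11 12 13)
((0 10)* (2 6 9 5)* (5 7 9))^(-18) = ((0 10)(2 6 5)(7 9))^(-18) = (10)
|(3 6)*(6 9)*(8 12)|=6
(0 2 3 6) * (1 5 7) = (0 2 3 6)(1 5 7) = [2, 5, 3, 6, 4, 7, 0, 1]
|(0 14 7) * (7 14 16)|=3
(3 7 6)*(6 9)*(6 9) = (9)(3 7 6) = [0, 1, 2, 7, 4, 5, 3, 6, 8, 9]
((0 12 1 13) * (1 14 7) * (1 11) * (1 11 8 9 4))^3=((0 12 14 7 8 9 4 1 13))^3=(0 7 4)(1 12 8)(9 13 14)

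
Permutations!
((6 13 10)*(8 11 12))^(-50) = (6 13 10)(8 11 12)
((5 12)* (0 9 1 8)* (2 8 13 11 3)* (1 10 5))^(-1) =(0 8 2 3 11 13 1 12 5 10 9)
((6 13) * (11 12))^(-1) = (6 13)(11 12)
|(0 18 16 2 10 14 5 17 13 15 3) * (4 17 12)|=13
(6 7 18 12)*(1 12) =(1 12 6 7 18) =[0, 12, 2, 3, 4, 5, 7, 18, 8, 9, 10, 11, 6, 13, 14, 15, 16, 17, 1]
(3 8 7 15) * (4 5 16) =(3 8 7 15)(4 5 16) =[0, 1, 2, 8, 5, 16, 6, 15, 7, 9, 10, 11, 12, 13, 14, 3, 4]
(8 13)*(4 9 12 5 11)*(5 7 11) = (4 9 12 7 11)(8 13) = [0, 1, 2, 3, 9, 5, 6, 11, 13, 12, 10, 4, 7, 8]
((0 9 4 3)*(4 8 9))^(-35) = ((0 4 3)(8 9))^(-35) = (0 4 3)(8 9)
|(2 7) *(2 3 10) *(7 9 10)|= |(2 9 10)(3 7)|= 6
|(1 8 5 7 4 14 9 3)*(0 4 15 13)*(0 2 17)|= 13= |(0 4 14 9 3 1 8 5 7 15 13 2 17)|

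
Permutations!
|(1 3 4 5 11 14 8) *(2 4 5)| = 6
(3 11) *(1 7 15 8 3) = (1 7 15 8 3 11) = [0, 7, 2, 11, 4, 5, 6, 15, 3, 9, 10, 1, 12, 13, 14, 8]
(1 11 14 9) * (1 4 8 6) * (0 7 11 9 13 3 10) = (0 7 11 14 13 3 10)(1 9 4 8 6) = [7, 9, 2, 10, 8, 5, 1, 11, 6, 4, 0, 14, 12, 3, 13]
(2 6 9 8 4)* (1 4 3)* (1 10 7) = [0, 4, 6, 10, 2, 5, 9, 1, 3, 8, 7] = (1 4 2 6 9 8 3 10 7)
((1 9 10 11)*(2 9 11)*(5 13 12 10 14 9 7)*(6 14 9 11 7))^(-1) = (1 11 14 6 2 10 12 13 5 7)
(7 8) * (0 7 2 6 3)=(0 7 8 2 6 3)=[7, 1, 6, 0, 4, 5, 3, 8, 2]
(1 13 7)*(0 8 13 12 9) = (0 8 13 7 1 12 9) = [8, 12, 2, 3, 4, 5, 6, 1, 13, 0, 10, 11, 9, 7]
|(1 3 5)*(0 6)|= 6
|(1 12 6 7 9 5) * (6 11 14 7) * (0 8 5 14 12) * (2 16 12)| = 12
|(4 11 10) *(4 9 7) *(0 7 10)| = |(0 7 4 11)(9 10)| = 4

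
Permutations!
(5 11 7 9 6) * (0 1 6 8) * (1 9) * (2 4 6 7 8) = (0 9 2 4 6 5 11 8)(1 7) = [9, 7, 4, 3, 6, 11, 5, 1, 0, 2, 10, 8]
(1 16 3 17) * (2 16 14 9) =(1 14 9 2 16 3 17) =[0, 14, 16, 17, 4, 5, 6, 7, 8, 2, 10, 11, 12, 13, 9, 15, 3, 1]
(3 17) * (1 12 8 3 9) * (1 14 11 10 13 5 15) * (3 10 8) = (1 12 3 17 9 14 11 8 10 13 5 15) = [0, 12, 2, 17, 4, 15, 6, 7, 10, 14, 13, 8, 3, 5, 11, 1, 16, 9]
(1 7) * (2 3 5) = (1 7)(2 3 5) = [0, 7, 3, 5, 4, 2, 6, 1]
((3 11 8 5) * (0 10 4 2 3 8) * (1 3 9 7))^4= (0 9 11 2 3 4 1 10 7)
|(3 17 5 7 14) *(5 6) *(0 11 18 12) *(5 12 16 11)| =|(0 5 7 14 3 17 6 12)(11 18 16)| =24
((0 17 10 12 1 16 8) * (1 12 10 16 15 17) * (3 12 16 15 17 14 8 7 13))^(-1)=((0 1 17 15 14 8)(3 12 16 7 13))^(-1)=(0 8 14 15 17 1)(3 13 7 16 12)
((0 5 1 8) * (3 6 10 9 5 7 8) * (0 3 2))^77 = (0 5 6 7 1 10 8 2 9 3)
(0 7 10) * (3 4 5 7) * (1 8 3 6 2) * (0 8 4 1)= (0 6 2)(1 4 5 7 10 8 3)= [6, 4, 0, 1, 5, 7, 2, 10, 3, 9, 8]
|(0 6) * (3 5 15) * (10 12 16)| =6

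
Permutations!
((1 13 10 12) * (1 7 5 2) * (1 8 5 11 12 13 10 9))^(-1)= ((1 10 13 9)(2 8 5)(7 11 12))^(-1)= (1 9 13 10)(2 5 8)(7 12 11)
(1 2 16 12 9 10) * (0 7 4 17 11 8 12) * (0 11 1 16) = (0 7 4 17 1 2)(8 12 9 10 16 11) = [7, 2, 0, 3, 17, 5, 6, 4, 12, 10, 16, 8, 9, 13, 14, 15, 11, 1]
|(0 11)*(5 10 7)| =6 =|(0 11)(5 10 7)|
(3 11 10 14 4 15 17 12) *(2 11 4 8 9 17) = (2 11 10 14 8 9 17 12 3 4 15) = [0, 1, 11, 4, 15, 5, 6, 7, 9, 17, 14, 10, 3, 13, 8, 2, 16, 12]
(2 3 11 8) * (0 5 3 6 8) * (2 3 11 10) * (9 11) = [5, 1, 6, 10, 4, 9, 8, 7, 3, 11, 2, 0] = (0 5 9 11)(2 6 8 3 10)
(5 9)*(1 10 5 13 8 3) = [0, 10, 2, 1, 4, 9, 6, 7, 3, 13, 5, 11, 12, 8] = (1 10 5 9 13 8 3)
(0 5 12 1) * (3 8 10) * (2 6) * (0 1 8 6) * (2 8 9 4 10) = [5, 1, 0, 6, 10, 12, 8, 7, 2, 4, 3, 11, 9] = (0 5 12 9 4 10 3 6 8 2)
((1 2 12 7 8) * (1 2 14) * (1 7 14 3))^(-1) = (1 3)(2 8 7 14 12)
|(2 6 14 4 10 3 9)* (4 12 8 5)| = |(2 6 14 12 8 5 4 10 3 9)| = 10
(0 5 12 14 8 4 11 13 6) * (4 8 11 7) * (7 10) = [5, 1, 2, 3, 10, 12, 0, 4, 8, 9, 7, 13, 14, 6, 11] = (0 5 12 14 11 13 6)(4 10 7)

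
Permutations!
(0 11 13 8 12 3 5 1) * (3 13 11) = (0 3 5 1)(8 12 13) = [3, 0, 2, 5, 4, 1, 6, 7, 12, 9, 10, 11, 13, 8]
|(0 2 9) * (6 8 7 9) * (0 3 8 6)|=4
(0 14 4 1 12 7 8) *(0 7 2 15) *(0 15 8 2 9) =(15)(0 14 4 1 12 9)(2 8 7) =[14, 12, 8, 3, 1, 5, 6, 2, 7, 0, 10, 11, 9, 13, 4, 15]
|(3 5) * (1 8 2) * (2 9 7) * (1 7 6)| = 4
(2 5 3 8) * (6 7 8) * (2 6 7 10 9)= (2 5 3 7 8 6 10 9)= [0, 1, 5, 7, 4, 3, 10, 8, 6, 2, 9]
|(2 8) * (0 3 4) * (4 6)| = |(0 3 6 4)(2 8)| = 4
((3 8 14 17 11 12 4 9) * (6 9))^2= (3 14 11 4 9 8 17 12 6)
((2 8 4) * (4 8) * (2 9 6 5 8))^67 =(2 4 9 6 5 8)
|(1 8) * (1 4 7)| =|(1 8 4 7)| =4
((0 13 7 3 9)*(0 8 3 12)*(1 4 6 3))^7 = (0 12 7 13)(1 4 6 3 9 8)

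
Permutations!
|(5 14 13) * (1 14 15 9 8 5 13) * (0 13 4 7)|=|(0 13 4 7)(1 14)(5 15 9 8)|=4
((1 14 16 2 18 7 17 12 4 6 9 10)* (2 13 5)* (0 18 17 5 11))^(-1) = ((0 18 7 5 2 17 12 4 6 9 10 1 14 16 13 11))^(-1) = (0 11 13 16 14 1 10 9 6 4 12 17 2 5 7 18)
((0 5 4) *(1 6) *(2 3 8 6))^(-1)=((0 5 4)(1 2 3 8 6))^(-1)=(0 4 5)(1 6 8 3 2)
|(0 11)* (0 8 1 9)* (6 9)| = 6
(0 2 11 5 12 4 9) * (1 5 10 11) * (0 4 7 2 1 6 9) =(0 1 5 12 7 2 6 9 4)(10 11) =[1, 5, 6, 3, 0, 12, 9, 2, 8, 4, 11, 10, 7]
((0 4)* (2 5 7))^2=((0 4)(2 5 7))^2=(2 7 5)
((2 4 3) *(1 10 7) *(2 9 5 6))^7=(1 10 7)(2 4 3 9 5 6)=((1 10 7)(2 4 3 9 5 6))^7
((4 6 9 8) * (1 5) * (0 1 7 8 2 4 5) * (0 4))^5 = ((0 1 4 6 9 2)(5 7 8))^5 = (0 2 9 6 4 1)(5 8 7)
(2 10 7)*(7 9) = (2 10 9 7) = [0, 1, 10, 3, 4, 5, 6, 2, 8, 7, 9]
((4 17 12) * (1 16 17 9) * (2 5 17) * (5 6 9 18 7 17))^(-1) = (1 9 6 2 16)(4 12 17 7 18)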